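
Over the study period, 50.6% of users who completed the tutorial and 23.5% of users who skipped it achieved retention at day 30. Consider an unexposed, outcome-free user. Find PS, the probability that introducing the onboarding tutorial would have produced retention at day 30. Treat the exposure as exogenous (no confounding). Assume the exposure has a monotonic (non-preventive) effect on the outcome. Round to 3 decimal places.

PS ≈ 0.354

p₁ = 0.506, p₀ = 0.235.
Under exogeneity and monotonicity, PS = (p₁ − p₀) / (1 − p₀).
PS = (0.506 − 0.235) / (1 − 0.235) = 0.271 / 0.765 ≈ 0.3542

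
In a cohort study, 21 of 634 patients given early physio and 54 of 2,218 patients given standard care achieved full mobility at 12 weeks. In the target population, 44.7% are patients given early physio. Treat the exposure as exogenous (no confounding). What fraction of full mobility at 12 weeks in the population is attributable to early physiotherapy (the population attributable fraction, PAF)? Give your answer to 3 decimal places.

PAF ≈ 0.139

p₁ = P(outcome | exposed) = 21/634 = 0.033123
p₀ = P(outcome | unexposed) = 54/2218 = 0.024346
Overall risk P(Y=1) = π·p₁ + (1−π)·p₀ = 0.447×0.033123 + 0.553×0.024346 = 0.028269.
Under exogeneity, PAF = [P(Y=1) − p₀] / P(Y=1).
PAF = (0.028269 − 0.024346) / 0.028269 ≈ 0.1388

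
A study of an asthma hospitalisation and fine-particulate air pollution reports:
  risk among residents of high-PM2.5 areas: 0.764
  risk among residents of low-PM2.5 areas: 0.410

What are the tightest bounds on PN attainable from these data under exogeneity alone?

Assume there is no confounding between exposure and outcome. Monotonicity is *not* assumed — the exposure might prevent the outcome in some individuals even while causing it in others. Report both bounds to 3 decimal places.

Let p₁ = 0.764, p₀ = 0.41.
Under exogeneity alone the bounds on PN are max{0,(p₁−p₀)/p₁} ≤ PN ≤ min{1,(1−p₀)/p₁}.
  lower = (p₁ − p₀)/p₁ = 0.354 / 0.764 ≈ 0.4634
  upper = min{1, (1 − p₀)/p₁} = 0.59 / 0.764 ≈ 0.7723

0.463 ≤ PN ≤ 0.772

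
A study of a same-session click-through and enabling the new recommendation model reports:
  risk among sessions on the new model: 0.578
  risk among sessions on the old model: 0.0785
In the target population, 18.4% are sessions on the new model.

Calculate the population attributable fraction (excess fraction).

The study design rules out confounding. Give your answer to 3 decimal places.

PAF ≈ 0.539

Let p₁ = 0.578, p₀ = 0.0785.
Overall risk P(Y=1) = π·p₁ + (1−π)·p₀ = 0.184×0.578 + 0.816×0.0785 = 0.17041.
Under exogeneity, PAF = [P(Y=1) − p₀] / P(Y=1).
PAF = (0.17041 − 0.0785) / 0.17041 ≈ 0.5393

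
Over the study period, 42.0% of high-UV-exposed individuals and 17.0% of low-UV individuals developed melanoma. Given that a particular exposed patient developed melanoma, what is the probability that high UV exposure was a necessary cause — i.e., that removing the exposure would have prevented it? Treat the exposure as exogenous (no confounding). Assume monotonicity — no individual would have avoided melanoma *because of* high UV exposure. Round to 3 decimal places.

p₁ = 0.42, p₀ = 0.17.
Under exogeneity and monotonicity, PN = (p₁ − p₀) / p₁.
PN = (0.42 − 0.17) / 0.42 = 0.25 / 0.42 ≈ 0.5952

PN ≈ 0.595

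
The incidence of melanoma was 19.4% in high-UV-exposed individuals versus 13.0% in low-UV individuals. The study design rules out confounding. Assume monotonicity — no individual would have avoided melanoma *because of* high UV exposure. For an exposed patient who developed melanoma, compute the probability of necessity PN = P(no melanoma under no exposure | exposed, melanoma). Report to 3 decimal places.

PN ≈ 0.330

p₁ = 0.194, p₀ = 0.13.
Under exogeneity and monotonicity, PN = (p₁ − p₀) / p₁.
PN = (0.194 − 0.13) / 0.194 = 0.064 / 0.194 ≈ 0.3299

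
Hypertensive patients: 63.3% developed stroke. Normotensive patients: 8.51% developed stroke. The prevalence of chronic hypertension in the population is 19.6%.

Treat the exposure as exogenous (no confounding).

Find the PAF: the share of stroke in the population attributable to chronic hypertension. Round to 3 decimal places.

p₁ = 0.633, p₀ = 0.0851.
Overall risk P(Y=1) = π·p₁ + (1−π)·p₀ = 0.196×0.633 + 0.804×0.0851 = 0.19249.
Under exogeneity, PAF = [P(Y=1) − p₀] / P(Y=1).
PAF = (0.19249 − 0.0851) / 0.19249 ≈ 0.5579

PAF ≈ 0.558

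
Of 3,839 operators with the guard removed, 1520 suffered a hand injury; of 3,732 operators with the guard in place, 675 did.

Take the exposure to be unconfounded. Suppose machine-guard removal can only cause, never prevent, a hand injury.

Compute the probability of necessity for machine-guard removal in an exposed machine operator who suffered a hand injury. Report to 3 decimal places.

p₁ = P(outcome | exposed) = 1520/3839 = 0.39594
p₀ = P(outcome | unexposed) = 675/3732 = 0.18087
Under exogeneity and monotonicity, PN = (p₁ − p₀) / p₁.
PN = (0.39594 − 0.18087) / 0.39594 = 0.21507 / 0.39594 ≈ 0.5432

PN ≈ 0.543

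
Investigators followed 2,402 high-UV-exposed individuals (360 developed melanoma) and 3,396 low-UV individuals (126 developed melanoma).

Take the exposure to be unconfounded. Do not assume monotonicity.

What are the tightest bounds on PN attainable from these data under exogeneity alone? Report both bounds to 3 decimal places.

p₁ = P(outcome | exposed) = 360/2402 = 0.14988
p₀ = P(outcome | unexposed) = 126/3396 = 0.037102
Under exogeneity alone the bounds on PN are max{0,(p₁−p₀)/p₁} ≤ PN ≤ min{1,(1−p₀)/p₁}.
  lower = (p₁ − p₀)/p₁ = 0.11277 / 0.14988 ≈ 0.7524
  upper = min{1, (1 − p₀)/p₁} = 0.9629 / 0.14988 ≈ 6.4247 → capped at 1

0.752 ≤ PN ≤ 1.000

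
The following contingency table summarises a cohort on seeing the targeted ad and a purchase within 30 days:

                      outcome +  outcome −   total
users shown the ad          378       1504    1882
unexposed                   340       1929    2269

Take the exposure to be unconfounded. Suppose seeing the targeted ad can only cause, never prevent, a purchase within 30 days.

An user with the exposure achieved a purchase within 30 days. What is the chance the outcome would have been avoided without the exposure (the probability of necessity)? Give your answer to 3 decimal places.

p₁ = P(outcome | exposed) = 378/1882 = 0.20085
p₀ = P(outcome | unexposed) = 340/2269 = 0.14985
Under exogeneity and monotonicity, PN = (p₁ − p₀)/p₁.
PN = (0.20085 − 0.14985) / 0.20085 ≈ 0.2539

PN ≈ 0.254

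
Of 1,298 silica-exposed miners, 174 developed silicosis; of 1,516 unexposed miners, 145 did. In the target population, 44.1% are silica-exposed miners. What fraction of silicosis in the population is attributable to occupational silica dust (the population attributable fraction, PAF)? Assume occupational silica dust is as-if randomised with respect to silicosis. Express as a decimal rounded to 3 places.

PAF ≈ 0.150

p₁ = P(outcome | exposed) = 174/1298 = 0.13405
p₀ = P(outcome | unexposed) = 145/1516 = 0.095646
Overall risk P(Y=1) = π·p₁ + (1−π)·p₀ = 0.441×0.13405 + 0.559×0.095646 = 0.11258.
Under exogeneity, PAF = [P(Y=1) − p₀] / P(Y=1).
PAF = (0.11258 − 0.095646) / 0.11258 ≈ 0.1504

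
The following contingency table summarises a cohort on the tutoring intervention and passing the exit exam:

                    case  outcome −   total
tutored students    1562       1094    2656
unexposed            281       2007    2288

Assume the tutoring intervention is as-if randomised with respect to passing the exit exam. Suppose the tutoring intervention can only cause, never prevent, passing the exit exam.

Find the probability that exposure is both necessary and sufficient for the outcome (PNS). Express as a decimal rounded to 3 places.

PNS ≈ 0.465

p₁ = P(outcome | exposed) = 1562/2656 = 0.5881
p₀ = P(outcome | unexposed) = 281/2288 = 0.12281
Under exogeneity and monotonicity, PNS = p₁ − p₀.
PNS = 0.5881 − 0.12281 = 0.46529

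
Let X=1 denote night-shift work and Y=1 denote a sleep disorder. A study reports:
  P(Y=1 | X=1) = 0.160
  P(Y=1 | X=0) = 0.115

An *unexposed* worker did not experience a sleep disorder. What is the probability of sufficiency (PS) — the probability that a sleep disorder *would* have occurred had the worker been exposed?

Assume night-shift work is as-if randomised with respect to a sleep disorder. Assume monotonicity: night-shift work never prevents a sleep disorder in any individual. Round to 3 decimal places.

PS ≈ 0.051

Let p₁ = 0.16, p₀ = 0.115.
Under exogeneity and monotonicity, PS = (p₁ − p₀) / (1 − p₀).
PS = (0.16 − 0.115) / (1 − 0.115) = 0.045 / 0.885 ≈ 0.0508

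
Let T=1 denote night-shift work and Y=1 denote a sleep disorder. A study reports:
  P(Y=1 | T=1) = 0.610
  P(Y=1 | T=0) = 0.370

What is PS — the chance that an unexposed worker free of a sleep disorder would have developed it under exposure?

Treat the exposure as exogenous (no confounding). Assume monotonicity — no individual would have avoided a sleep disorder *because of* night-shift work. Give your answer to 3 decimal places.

PS ≈ 0.381

Let p₁ = 0.61, p₀ = 0.37.
Under exogeneity and monotonicity, PS = (p₁ − p₀) / (1 − p₀).
PS = (0.61 − 0.37) / (1 − 0.37) = 0.24 / 0.63 ≈ 0.3810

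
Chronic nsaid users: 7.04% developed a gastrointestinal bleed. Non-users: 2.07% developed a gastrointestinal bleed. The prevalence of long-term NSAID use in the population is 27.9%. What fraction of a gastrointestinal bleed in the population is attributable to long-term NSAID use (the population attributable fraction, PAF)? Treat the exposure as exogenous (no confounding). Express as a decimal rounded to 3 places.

p₁ = 0.0704, p₀ = 0.0207.
Overall risk P(Y=1) = π·p₁ + (1−π)·p₀ = 0.279×0.0704 + 0.721×0.0207 = 0.034566.
Under exogeneity, PAF = [P(Y=1) − p₀] / P(Y=1).
PAF = (0.034566 − 0.0207) / 0.034566 ≈ 0.4012

PAF ≈ 0.401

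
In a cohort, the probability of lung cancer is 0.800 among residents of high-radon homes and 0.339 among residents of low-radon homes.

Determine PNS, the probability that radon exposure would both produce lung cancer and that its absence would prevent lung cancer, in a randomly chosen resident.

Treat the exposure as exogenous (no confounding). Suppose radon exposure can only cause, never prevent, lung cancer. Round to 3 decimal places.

PNS ≈ 0.461

Let p₁ = 0.8, p₀ = 0.339.
Under exogeneity and monotonicity, PNS = p₁ − p₀.
PNS = 0.8 − 0.339 = 0.461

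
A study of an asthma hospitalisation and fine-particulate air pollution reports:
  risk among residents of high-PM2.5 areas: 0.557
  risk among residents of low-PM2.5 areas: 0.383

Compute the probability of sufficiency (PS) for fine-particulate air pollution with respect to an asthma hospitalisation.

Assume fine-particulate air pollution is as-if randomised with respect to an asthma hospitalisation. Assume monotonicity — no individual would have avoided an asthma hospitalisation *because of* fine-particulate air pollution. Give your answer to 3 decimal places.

Let p₁ = 0.557, p₀ = 0.383.
Under exogeneity and monotonicity, PS = (p₁ − p₀) / (1 − p₀).
PS = (0.557 − 0.383) / (1 − 0.383) = 0.174 / 0.617 ≈ 0.2820

PS ≈ 0.282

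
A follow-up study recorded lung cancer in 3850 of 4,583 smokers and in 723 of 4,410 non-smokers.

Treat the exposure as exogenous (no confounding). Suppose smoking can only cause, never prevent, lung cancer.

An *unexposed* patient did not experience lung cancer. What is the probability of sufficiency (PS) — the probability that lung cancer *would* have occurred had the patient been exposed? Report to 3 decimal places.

PS ≈ 0.809

p₁ = P(outcome | exposed) = 3850/4583 = 0.84006
p₀ = P(outcome | unexposed) = 723/4410 = 0.16395
Under exogeneity and monotonicity, PS = (p₁ − p₀) / (1 − p₀).
PS = (0.84006 − 0.16395) / (1 − 0.16395) = 0.67612 / 0.83605 ≈ 0.8087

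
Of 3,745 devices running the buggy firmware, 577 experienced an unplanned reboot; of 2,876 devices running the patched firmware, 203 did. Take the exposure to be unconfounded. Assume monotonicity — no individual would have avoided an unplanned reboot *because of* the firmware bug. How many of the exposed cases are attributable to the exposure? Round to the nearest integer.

p₁ = P(outcome | exposed) = 577/3745 = 0.15407
p₀ = P(outcome | unexposed) = 203/2876 = 0.070584
PN = (p₁ − p₀)/p₁ = (0.15407 − 0.070584) / 0.15407 ≈ 0.54188.
Attributable cases ≈ PN × (exposed cases) = 0.54188 × 577 ≈ 312.66.

about 313 cases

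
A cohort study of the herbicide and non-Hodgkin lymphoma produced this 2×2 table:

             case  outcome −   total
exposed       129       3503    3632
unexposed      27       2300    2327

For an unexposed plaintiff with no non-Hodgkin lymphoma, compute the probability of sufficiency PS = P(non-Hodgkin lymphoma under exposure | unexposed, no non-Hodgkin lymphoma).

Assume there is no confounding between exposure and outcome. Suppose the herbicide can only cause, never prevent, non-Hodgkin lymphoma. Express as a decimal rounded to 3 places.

PS ≈ 0.024

p₁ = P(outcome | exposed) = 129/3632 = 0.035518
p₀ = P(outcome | unexposed) = 27/2327 = 0.011603
Under exogeneity and monotonicity, PS = (p₁ − p₀)/(1 − p₀).
PS = (0.035518 − 0.011603) / 0.9884 ≈ 0.0242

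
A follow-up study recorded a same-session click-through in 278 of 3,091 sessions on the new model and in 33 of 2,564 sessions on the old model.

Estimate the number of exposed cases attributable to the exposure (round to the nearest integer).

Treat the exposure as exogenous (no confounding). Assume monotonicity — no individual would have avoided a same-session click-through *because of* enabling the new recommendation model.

p₁ = P(outcome | exposed) = 278/3091 = 0.089939
p₀ = P(outcome | unexposed) = 33/2564 = 0.012871
PN = (p₁ − p₀)/p₁ = (0.089939 − 0.012871) / 0.089939 ≈ 0.85690.
Attributable cases ≈ PN × (exposed cases) = 0.85690 × 278 ≈ 238.22.

about 238 cases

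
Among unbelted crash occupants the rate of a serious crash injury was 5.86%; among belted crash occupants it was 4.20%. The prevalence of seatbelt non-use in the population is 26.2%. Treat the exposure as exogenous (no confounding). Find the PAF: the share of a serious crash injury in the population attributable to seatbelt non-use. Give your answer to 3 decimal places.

PAF ≈ 0.094

p₁ = 0.0586, p₀ = 0.042.
Overall risk P(Y=1) = π·p₁ + (1−π)·p₀ = 0.262×0.0586 + 0.738×0.042 = 0.046349.
Under exogeneity, PAF = [P(Y=1) − p₀] / P(Y=1).
PAF = (0.046349 − 0.042) / 0.046349 ≈ 0.0938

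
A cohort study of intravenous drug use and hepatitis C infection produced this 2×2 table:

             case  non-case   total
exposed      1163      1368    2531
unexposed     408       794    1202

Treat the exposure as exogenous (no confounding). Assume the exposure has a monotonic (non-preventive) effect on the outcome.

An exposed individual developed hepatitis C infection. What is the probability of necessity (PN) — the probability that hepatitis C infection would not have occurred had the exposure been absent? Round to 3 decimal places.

p₁ = P(outcome | exposed) = 1163/2531 = 0.4595
p₀ = P(outcome | unexposed) = 408/1202 = 0.33943
Under exogeneity and monotonicity, PN = (p₁ − p₀) / p₁.
PN = (0.4595 − 0.33943) / 0.4595 = 0.12007 / 0.4595 ≈ 0.2613

PN ≈ 0.261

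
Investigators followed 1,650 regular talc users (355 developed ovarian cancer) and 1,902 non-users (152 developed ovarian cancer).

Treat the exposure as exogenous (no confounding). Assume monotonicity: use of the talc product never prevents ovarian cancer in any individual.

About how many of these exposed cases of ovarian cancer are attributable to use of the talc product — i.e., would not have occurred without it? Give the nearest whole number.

about 223 cases

p₁ = P(outcome | exposed) = 355/1650 = 0.21515
p₀ = P(outcome | unexposed) = 152/1902 = 0.079916
PN = (p₁ − p₀)/p₁ = (0.21515 − 0.079916) / 0.21515 ≈ 0.62856.
Attributable cases ≈ PN × (exposed cases) = 0.62856 × 355 ≈ 223.14.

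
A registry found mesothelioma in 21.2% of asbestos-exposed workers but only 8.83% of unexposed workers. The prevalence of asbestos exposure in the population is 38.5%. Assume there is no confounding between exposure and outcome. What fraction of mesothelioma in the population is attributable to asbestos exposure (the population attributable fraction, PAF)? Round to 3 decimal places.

PAF ≈ 0.350

p₁ = 0.212, p₀ = 0.0883.
Overall risk P(Y=1) = π·p₁ + (1−π)·p₀ = 0.385×0.212 + 0.615×0.0883 = 0.13592.
Under exogeneity, PAF = [P(Y=1) − p₀] / P(Y=1).
PAF = (0.13592 − 0.0883) / 0.13592 ≈ 0.3504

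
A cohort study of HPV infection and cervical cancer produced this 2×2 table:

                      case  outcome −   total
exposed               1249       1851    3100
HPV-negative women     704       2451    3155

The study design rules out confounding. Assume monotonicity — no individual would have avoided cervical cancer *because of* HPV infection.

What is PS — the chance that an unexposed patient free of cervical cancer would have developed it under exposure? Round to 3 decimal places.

p₁ = P(outcome | exposed) = 1249/3100 = 0.4029
p₀ = P(outcome | unexposed) = 704/3155 = 0.22314
Under exogeneity and monotonicity, PS = (p₁ − p₀) / (1 − p₀).
PS = (0.4029 − 0.22314) / (1 − 0.22314) = 0.17977 / 0.77686 ≈ 0.2314

PS ≈ 0.231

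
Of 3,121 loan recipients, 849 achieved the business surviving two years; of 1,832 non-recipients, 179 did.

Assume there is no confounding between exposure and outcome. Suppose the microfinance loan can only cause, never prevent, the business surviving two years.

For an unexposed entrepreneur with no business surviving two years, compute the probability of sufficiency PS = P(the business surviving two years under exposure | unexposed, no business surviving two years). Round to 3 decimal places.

p₁ = P(outcome | exposed) = 849/3121 = 0.27203
p₀ = P(outcome | unexposed) = 179/1832 = 0.097707
Under exogeneity and monotonicity, PS = (p₁ − p₀) / (1 − p₀).
PS = (0.27203 − 0.097707) / (1 − 0.097707) = 0.17432 / 0.90229 ≈ 0.1932

PS ≈ 0.193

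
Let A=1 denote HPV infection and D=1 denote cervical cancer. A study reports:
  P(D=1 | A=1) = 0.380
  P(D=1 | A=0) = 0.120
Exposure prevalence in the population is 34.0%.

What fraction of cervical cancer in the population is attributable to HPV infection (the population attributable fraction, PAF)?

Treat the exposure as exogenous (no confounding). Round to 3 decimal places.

Let p₁ = 0.38, p₀ = 0.12.
Overall risk P(Y=1) = π·p₁ + (1−π)·p₀ = 0.34×0.38 + 0.66×0.12 = 0.2084.
Under exogeneity, PAF = [P(Y=1) − p₀] / P(Y=1).
PAF = (0.2084 − 0.12) / 0.2084 ≈ 0.4242

PAF ≈ 0.424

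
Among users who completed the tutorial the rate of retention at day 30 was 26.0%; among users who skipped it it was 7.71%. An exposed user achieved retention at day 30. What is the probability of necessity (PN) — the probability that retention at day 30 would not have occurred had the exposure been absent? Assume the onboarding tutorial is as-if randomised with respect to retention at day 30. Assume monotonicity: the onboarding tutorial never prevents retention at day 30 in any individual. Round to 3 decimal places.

p₁ = 0.26, p₀ = 0.0771.
Under exogeneity and monotonicity, PN = (p₁ − p₀) / p₁.
PN = (0.26 − 0.0771) / 0.26 = 0.1829 / 0.26 ≈ 0.7035

PN ≈ 0.703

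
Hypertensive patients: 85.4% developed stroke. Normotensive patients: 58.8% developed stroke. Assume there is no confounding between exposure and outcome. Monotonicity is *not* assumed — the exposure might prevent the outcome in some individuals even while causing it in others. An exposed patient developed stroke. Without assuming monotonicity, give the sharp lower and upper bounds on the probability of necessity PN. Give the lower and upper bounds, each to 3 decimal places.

0.311 ≤ PN ≤ 0.482

p₁ = 0.854, p₀ = 0.588.
Under exogeneity alone the bounds on PN are max{0,(p₁−p₀)/p₁} ≤ PN ≤ min{1,(1−p₀)/p₁}.
  lower = (p₁ − p₀)/p₁ = 0.266 / 0.854 ≈ 0.3115
  upper = min{1, (1 − p₀)/p₁} = 0.412 / 0.854 ≈ 0.4824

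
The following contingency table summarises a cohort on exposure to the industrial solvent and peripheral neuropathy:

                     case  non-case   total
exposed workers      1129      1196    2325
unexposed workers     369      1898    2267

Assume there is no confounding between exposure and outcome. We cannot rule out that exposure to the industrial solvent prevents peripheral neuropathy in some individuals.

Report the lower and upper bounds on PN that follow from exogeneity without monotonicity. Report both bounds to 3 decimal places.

p₁ = P(outcome | exposed) = 1129/2325 = 0.48559
p₀ = P(outcome | unexposed) = 369/2267 = 0.16277
Under exogeneity alone the bounds on PN are max{0,(p₁−p₀)/p₁} ≤ PN ≤ min{1,(1−p₀)/p₁}.
  lower = (p₁ − p₀)/p₁ = 0.32282 / 0.48559 ≈ 0.6648
  upper = min{1, (1 − p₀)/p₁} = 0.83723 / 0.48559 ≈ 1.7241 → capped at 1

0.665 ≤ PN ≤ 1.000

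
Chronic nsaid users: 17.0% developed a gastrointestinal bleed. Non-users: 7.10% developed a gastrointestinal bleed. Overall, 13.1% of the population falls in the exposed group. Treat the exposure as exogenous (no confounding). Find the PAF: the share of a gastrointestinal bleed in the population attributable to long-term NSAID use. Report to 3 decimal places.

PAF ≈ 0.154

p₁ = 0.17, p₀ = 0.071.
Overall risk P(Y=1) = π·p₁ + (1−π)·p₀ = 0.131×0.17 + 0.869×0.071 = 0.083969.
Under exogeneity, PAF = [P(Y=1) − p₀] / P(Y=1).
PAF = (0.083969 − 0.071) / 0.083969 ≈ 0.1544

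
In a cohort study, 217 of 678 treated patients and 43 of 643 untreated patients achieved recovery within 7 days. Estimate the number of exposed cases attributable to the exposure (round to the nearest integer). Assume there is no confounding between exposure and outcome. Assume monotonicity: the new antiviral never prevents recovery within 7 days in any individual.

p₁ = P(outcome | exposed) = 217/678 = 0.32006
p₀ = P(outcome | unexposed) = 43/643 = 0.066874
PN = (p₁ − p₀)/p₁ = (0.32006 − 0.066874) / 0.32006 ≈ 0.79106.
Attributable cases ≈ PN × (exposed cases) = 0.79106 × 217 ≈ 171.66.

about 172 cases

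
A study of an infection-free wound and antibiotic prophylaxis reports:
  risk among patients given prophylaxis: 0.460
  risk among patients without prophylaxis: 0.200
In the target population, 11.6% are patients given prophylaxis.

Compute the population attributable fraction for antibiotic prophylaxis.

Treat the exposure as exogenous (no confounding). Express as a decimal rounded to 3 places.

Let p₁ = 0.46, p₀ = 0.2.
Overall risk P(Y=1) = π·p₁ + (1−π)·p₀ = 0.116×0.46 + 0.884×0.2 = 0.23016.
Under exogeneity, PAF = [P(Y=1) − p₀] / P(Y=1).
PAF = (0.23016 − 0.2) / 0.23016 ≈ 0.1310

PAF ≈ 0.131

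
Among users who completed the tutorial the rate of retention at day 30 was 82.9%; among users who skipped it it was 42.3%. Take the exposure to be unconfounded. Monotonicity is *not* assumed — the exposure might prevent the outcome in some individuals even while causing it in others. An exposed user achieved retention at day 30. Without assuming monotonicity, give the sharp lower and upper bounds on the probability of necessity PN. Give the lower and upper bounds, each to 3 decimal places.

0.490 ≤ PN ≤ 0.696

p₁ = 0.829, p₀ = 0.423.
Under exogeneity alone the bounds on PN are max{0,(p₁−p₀)/p₁} ≤ PN ≤ min{1,(1−p₀)/p₁}.
  lower = (p₁ − p₀)/p₁ = 0.406 / 0.829 ≈ 0.4897
  upper = min{1, (1 − p₀)/p₁} = 0.577 / 0.829 ≈ 0.6960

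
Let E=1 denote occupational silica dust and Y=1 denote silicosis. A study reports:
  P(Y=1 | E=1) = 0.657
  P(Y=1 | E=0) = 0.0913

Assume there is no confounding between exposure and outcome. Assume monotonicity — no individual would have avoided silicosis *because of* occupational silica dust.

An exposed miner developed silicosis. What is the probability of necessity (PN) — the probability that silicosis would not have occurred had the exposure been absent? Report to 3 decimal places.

PN ≈ 0.861

Let p₁ = 0.657, p₀ = 0.0913.
Under exogeneity and monotonicity, PN = (p₁ − p₀) / p₁.
PN = (0.657 − 0.0913) / 0.657 = 0.5657 / 0.657 ≈ 0.8610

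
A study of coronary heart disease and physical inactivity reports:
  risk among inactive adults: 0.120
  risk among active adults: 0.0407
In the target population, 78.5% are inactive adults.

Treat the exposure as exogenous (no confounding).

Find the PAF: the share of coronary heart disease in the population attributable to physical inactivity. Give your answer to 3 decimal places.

Let p₁ = 0.12, p₀ = 0.0407.
Overall risk P(Y=1) = π·p₁ + (1−π)·p₀ = 0.785×0.12 + 0.215×0.0407 = 0.10295.
Under exogeneity, PAF = [P(Y=1) − p₀] / P(Y=1).
PAF = (0.10295 − 0.0407) / 0.10295 ≈ 0.6047

PAF ≈ 0.605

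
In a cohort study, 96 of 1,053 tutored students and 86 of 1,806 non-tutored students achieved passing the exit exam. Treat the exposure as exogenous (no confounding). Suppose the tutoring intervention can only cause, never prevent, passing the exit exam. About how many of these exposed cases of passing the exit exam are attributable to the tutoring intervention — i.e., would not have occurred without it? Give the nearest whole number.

about 46 cases

p₁ = P(outcome | exposed) = 96/1053 = 0.091168
p₀ = P(outcome | unexposed) = 86/1806 = 0.047619
PN = (p₁ − p₀)/p₁ = (0.091168 − 0.047619) / 0.091168 ≈ 0.47768.
Attributable cases ≈ PN × (exposed cases) = 0.47768 × 96 ≈ 45.86.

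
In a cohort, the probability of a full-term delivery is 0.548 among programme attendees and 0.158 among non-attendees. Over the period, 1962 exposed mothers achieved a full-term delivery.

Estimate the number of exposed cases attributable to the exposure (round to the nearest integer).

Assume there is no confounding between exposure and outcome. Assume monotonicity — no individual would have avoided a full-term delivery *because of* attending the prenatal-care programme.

Let p₁ = 0.548, p₀ = 0.158.
PN = (p₁ − p₀)/p₁ = (0.548 − 0.158) / 0.548 ≈ 0.71168.
Attributable cases ≈ PN × (exposed cases) = 0.71168 × 1962 ≈ 1396.31.

about 1396 cases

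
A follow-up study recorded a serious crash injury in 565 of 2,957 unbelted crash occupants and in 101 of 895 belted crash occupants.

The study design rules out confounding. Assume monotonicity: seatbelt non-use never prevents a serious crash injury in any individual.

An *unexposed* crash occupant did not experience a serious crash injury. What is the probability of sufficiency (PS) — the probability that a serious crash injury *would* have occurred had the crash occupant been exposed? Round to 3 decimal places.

p₁ = P(outcome | exposed) = 565/2957 = 0.19107
p₀ = P(outcome | unexposed) = 101/895 = 0.11285
Under exogeneity and monotonicity, PS = (p₁ − p₀) / (1 − p₀).
PS = (0.19107 − 0.11285) / (1 − 0.11285) = 0.078223 / 0.88715 ≈ 0.0882

PS ≈ 0.088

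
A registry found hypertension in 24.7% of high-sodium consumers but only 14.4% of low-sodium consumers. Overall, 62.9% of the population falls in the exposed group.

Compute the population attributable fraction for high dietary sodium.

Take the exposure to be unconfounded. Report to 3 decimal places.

p₁ = 0.247, p₀ = 0.144.
Overall risk P(Y=1) = π·p₁ + (1−π)·p₀ = 0.629×0.247 + 0.371×0.144 = 0.20879.
Under exogeneity, PAF = [P(Y=1) − p₀] / P(Y=1).
PAF = (0.20879 − 0.144) / 0.20879 ≈ 0.3103

PAF ≈ 0.310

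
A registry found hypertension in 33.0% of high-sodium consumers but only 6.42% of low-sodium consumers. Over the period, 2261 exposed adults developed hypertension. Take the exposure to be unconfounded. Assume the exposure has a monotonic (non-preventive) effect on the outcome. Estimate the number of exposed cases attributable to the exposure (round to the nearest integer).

p₁ = 0.33, p₀ = 0.0642.
PN = (p₁ − p₀)/p₁ = (0.33 − 0.0642) / 0.33 ≈ 0.80545.
Attributable cases ≈ PN × (exposed cases) = 0.80545 × 2261 ≈ 1821.13.

about 1821 cases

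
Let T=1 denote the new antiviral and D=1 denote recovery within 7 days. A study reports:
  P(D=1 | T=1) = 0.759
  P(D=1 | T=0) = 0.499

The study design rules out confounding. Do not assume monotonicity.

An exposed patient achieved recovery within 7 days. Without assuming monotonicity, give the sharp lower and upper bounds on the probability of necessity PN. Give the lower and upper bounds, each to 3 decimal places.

Let p₁ = 0.759, p₀ = 0.499.
Under exogeneity alone the bounds on PN are max{0,(p₁−p₀)/p₁} ≤ PN ≤ min{1,(1−p₀)/p₁}.
  lower = (p₁ − p₀)/p₁ = 0.26 / 0.759 ≈ 0.3426
  upper = min{1, (1 − p₀)/p₁} = 0.501 / 0.759 ≈ 0.6601

0.343 ≤ PN ≤ 0.660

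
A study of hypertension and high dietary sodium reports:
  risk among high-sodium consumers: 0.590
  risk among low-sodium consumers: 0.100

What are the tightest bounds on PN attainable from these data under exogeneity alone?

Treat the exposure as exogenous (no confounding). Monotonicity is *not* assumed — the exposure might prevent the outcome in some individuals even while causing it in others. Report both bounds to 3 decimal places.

0.831 ≤ PN ≤ 1.000

Let p₁ = 0.59, p₀ = 0.1.
Under exogeneity alone the bounds on PN are max{0,(p₁−p₀)/p₁} ≤ PN ≤ min{1,(1−p₀)/p₁}.
  lower = (p₁ − p₀)/p₁ = 0.49 / 0.59 ≈ 0.8305
  upper = min{1, (1 − p₀)/p₁} = 0.9 / 0.59 ≈ 1.5254 → capped at 1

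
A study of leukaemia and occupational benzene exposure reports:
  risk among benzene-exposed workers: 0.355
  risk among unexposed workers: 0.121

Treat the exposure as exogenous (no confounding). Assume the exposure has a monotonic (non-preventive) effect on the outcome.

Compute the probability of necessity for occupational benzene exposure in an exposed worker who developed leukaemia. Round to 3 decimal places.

PN ≈ 0.659

Let p₁ = 0.355, p₀ = 0.121.
Under exogeneity and monotonicity, PN = (p₁ − p₀) / p₁.
PN = (0.355 − 0.121) / 0.355 = 0.234 / 0.355 ≈ 0.6592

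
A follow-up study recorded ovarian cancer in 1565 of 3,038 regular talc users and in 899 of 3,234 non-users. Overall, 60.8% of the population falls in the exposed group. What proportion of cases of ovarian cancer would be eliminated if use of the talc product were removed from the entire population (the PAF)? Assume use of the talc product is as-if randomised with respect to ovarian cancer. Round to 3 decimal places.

p₁ = P(outcome | exposed) = 1565/3038 = 0.51514
p₀ = P(outcome | unexposed) = 899/3234 = 0.27798
Overall risk P(Y=1) = π·p₁ + (1−π)·p₀ = 0.608×0.51514 + 0.392×0.27798 = 0.42218.
Under exogeneity, PAF = [P(Y=1) − p₀] / P(Y=1).
PAF = (0.42218 − 0.27798) / 0.42218 ≈ 0.3415

PAF ≈ 0.342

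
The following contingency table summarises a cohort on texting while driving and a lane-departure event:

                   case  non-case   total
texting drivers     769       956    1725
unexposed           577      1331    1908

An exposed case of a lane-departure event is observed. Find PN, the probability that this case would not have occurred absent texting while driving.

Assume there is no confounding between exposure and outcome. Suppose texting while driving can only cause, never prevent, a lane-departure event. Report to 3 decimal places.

p₁ = P(outcome | exposed) = 769/1725 = 0.4458
p₀ = P(outcome | unexposed) = 577/1908 = 0.30241
Under exogeneity and monotonicity, PN = (p₁ − p₀)/p₁.
PN = (0.4458 − 0.30241) / 0.4458 ≈ 0.3216

PN ≈ 0.322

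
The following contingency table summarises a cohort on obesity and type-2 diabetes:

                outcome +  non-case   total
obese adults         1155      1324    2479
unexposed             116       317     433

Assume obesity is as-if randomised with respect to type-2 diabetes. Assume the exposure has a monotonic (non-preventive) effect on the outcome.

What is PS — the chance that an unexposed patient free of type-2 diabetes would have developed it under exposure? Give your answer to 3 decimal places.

PS ≈ 0.270

p₁ = P(outcome | exposed) = 1155/2479 = 0.46591
p₀ = P(outcome | unexposed) = 116/433 = 0.2679
Under exogeneity and monotonicity, PS = (p₁ − p₀) / (1 − p₀).
PS = (0.46591 − 0.2679) / (1 − 0.2679) = 0.19802 / 0.7321 ≈ 0.2705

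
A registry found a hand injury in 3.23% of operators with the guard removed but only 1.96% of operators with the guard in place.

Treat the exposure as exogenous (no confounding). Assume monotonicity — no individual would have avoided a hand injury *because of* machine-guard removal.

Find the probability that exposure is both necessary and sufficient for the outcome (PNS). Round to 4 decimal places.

PNS ≈ 0.0127

p₁ = 0.0323, p₀ = 0.0196.
Under exogeneity and monotonicity, PNS = p₁ − p₀.
PNS = 0.0323 − 0.0196 = 0.0127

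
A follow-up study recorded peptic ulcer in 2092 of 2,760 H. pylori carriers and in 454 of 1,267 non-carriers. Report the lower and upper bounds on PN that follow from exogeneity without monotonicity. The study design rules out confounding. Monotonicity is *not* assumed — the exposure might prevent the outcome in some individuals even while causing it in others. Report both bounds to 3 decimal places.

0.527 ≤ PN ≤ 0.847

p₁ = P(outcome | exposed) = 2092/2760 = 0.75797
p₀ = P(outcome | unexposed) = 454/1267 = 0.35833
Under exogeneity alone the bounds on PN are max{0,(p₁−p₀)/p₁} ≤ PN ≤ min{1,(1−p₀)/p₁}.
  lower = (p₁ − p₀)/p₁ = 0.39964 / 0.75797 ≈ 0.5273
  upper = min{1, (1 − p₀)/p₁} = 0.64167 / 0.75797 ≈ 0.8466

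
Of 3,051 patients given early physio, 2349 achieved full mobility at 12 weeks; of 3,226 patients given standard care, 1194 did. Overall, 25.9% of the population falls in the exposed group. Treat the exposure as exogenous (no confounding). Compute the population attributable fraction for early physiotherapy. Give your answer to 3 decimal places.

PAF ≈ 0.219

p₁ = P(outcome | exposed) = 2349/3051 = 0.76991
p₀ = P(outcome | unexposed) = 1194/3226 = 0.37012
Overall risk P(Y=1) = π·p₁ + (1−π)·p₀ = 0.259×0.76991 + 0.741×0.37012 = 0.47366.
Under exogeneity, PAF = [P(Y=1) − p₀] / P(Y=1).
PAF = (0.47366 − 0.37012) / 0.47366 ≈ 0.2186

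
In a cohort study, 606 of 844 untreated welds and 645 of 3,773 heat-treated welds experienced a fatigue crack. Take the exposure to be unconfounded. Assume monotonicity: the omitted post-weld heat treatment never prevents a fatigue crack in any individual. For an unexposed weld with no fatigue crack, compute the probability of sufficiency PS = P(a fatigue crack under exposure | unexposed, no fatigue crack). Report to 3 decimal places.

PS ≈ 0.660

p₁ = P(outcome | exposed) = 606/844 = 0.71801
p₀ = P(outcome | unexposed) = 645/3773 = 0.17095
Under exogeneity and monotonicity, PS = (p₁ − p₀) / (1 − p₀).
PS = (0.71801 − 0.17095) / (1 − 0.17095) = 0.54706 / 0.82905 ≈ 0.6599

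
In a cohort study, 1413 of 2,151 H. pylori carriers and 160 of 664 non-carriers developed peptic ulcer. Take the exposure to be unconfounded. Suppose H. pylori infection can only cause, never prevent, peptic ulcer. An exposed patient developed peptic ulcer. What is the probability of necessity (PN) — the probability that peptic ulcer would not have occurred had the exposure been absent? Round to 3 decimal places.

PN ≈ 0.633

p₁ = P(outcome | exposed) = 1413/2151 = 0.6569
p₀ = P(outcome | unexposed) = 160/664 = 0.24096
Under exogeneity and monotonicity, PN = (p₁ − p₀) / p₁.
PN = (0.6569 − 0.24096) / 0.6569 = 0.41594 / 0.6569 ≈ 0.6332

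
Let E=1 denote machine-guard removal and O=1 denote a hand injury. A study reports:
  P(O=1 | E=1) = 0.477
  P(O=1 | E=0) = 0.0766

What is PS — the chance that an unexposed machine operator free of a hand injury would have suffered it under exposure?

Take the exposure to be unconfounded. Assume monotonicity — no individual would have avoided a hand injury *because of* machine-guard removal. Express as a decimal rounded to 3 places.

PS ≈ 0.434

Let p₁ = 0.477, p₀ = 0.0766.
Under exogeneity and monotonicity, PS = (p₁ − p₀) / (1 − p₀).
PS = (0.477 − 0.0766) / (1 − 0.0766) = 0.4004 / 0.9234 ≈ 0.4336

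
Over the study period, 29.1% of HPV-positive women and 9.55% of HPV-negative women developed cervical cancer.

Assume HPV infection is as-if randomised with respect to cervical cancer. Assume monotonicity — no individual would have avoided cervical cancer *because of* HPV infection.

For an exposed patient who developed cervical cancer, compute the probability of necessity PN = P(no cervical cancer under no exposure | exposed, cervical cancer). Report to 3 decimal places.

p₁ = 0.291, p₀ = 0.0955.
Under exogeneity and monotonicity, PN = (p₁ − p₀) / p₁.
PN = (0.291 − 0.0955) / 0.291 = 0.1955 / 0.291 ≈ 0.6718

PN ≈ 0.672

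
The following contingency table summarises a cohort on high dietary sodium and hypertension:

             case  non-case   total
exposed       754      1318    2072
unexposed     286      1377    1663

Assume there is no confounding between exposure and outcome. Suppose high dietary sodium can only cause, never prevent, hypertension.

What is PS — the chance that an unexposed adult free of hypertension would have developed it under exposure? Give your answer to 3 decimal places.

p₁ = P(outcome | exposed) = 754/2072 = 0.3639
p₀ = P(outcome | unexposed) = 286/1663 = 0.17198
Under exogeneity and monotonicity, PS = (p₁ − p₀)/(1 − p₀).
PS = (0.3639 − 0.17198) / 0.82802 ≈ 0.2318

PS ≈ 0.232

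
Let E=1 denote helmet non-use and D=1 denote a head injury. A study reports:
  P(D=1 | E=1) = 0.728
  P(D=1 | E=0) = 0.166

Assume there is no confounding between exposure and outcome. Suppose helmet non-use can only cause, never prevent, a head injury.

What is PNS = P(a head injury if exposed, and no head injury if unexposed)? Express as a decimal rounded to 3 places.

Let p₁ = 0.728, p₀ = 0.166.
Under exogeneity and monotonicity, PNS = p₁ − p₀.
PNS = 0.728 − 0.166 = 0.562

PNS ≈ 0.562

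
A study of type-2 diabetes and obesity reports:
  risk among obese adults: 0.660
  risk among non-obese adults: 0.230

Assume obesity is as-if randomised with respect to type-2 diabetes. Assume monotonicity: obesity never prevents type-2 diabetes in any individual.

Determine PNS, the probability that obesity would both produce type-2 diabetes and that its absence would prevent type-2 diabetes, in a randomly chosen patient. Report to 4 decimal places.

Let p₁ = 0.66, p₀ = 0.23.
Under exogeneity and monotonicity, PNS = p₁ − p₀.
PNS = 0.66 − 0.23 = 0.43

PNS ≈ 0.4300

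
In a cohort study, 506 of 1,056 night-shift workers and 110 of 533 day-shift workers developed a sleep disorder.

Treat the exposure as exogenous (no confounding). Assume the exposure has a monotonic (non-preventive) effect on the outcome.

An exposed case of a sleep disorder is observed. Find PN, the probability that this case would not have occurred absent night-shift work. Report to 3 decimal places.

p₁ = P(outcome | exposed) = 506/1056 = 0.47917
p₀ = P(outcome | unexposed) = 110/533 = 0.20638
Under exogeneity and monotonicity, PN = (p₁ − p₀) / p₁.
PN = (0.47917 − 0.20638) / 0.47917 = 0.27279 / 0.47917 ≈ 0.5693

PN ≈ 0.569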